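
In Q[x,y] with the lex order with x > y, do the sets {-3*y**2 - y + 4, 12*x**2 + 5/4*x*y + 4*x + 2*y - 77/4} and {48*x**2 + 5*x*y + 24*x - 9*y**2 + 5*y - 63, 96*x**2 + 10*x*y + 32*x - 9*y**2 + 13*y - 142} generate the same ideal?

Equality of ideals is decidable: compute both reduced Gröbner bases (unique for the ordering) and check whether they agree.
Buchberger on the first generating set:
f_1 = -3*y**2 - y + 4, LT = y**2.
f_2 = 12*x**2 + 5/4*x*y + 4*x + 2*y - 77/4, LT = x**2.

The S-polynomials (S(f_1,f_2)) all reduce to 0 modulo the current basis, so we have a Gröbner basis.
Inter-reduce: drop elements whose leading term is divisible by another's, tail-reduce, and make monic.
Reduced Gröbner basis: {x**2 + 5/48*x*y + 1/3*x + 1/6*y - 77/48, y**2 + 1/3*y - 4/3}.

Buchberger on the second generating set:
h_1 = 48*x**2 + 5*x*y + 24*x - 9*y**2 + 5*y - 63, LT = x**2.
h_2 = 96*x**2 + 10*x*y + 32*x - 9*y**2 + 13*y - 142, LT = x**2.

S(h_1,h_2): lcm = x**2. S = 1/6*x - 3/32*y**2 - 1/32*y + 1/6.
  leading term x: no divisor's leading term divides it; move 1/6*x to the remainder.
  leading term y**2: no divisor's leading term divides it; move -3/32*y**2 to the remainder.
  leading term y: no divisor's leading term divides it; move -1/32*y to the remainder.
  leading term 1: no divisor's leading term divides it; move 1/6 to the remainder.
  remainder 1/6*x - 3/32*y**2 - 1/32*y + 1/6 ≠ 0; add k_3 = 1/6*x - 3/32*y**2 - 1/32*y + 1/6 to the basis.

S(h_1,k_3): lcm = x**2. S = 9/16*x*y**2 + 7/24*x*y - 1/2*x - 3/16*y**2 + 5/48*y - 21/16.
  leading term x*y**2: subtract (27/8*y**2)·k_3 from 9/16*x*y**2 + 7/24*x*y - 1/2*x - 3/16*y**2 + 5/48*y - 21/16 → 7/24*x*y - 1/2*x + 81/256*y**4 + 27/256*y**3 - 3/4*y**2 + 5/48*y - 21/16
  leading term x*y: subtract (7/4*y)·k_3 from 7/24*x*y - 1/2*x + 81/256*y**4 + 27/256*y**3 - 3/4*y**2 + 5/48*y - 21/16 → -1/2*x + 81/256*y**4 + 69/256*y**3 - 89/128*y**2 - 3/16*y - 21/16
  leading term x: subtract (-3)·k_3 from -1/2*x + 81/256*y**4 + 69/256*y**3 - 89/128*y**2 - 3/16*y - 21/16 → 81/256*y**4 + 69/256*y**3 - 125/128*y**2 - 9/32*y - 13/16
  leading term y**4: no divisor's leading term divides it; move 81/256*y**4 to the remainder.
  leading term y**3: no divisor's leading term divides it; move 69/256*y**3 to the remainder.
  leading term y**2: no divisor's leading term divides it; move -125/128*y**2 to the remainder.
  leading term y: no divisor's leading term divides it; move -9/32*y to the remainder.
  leading term 1: no divisor's leading term divides it; move -13/16 to the remainder.
  remainder 81/256*y**4 + 69/256*y**3 - 125/128*y**2 - 9/32*y - 13/16 ≠ 0; add k_4 = 81/256*y**4 + 69/256*y**3 - 125/128*y**2 - 9/32*y - 13/16 to the basis.

The other S-polynomials (S(h_2,k_3), S(h_1,k_4), S(h_2,k_4), S(k_3,k_4)) all reduce to 0 modulo the current basis, so we have a Gröbner basis.
Inter-reduce: drop elements whose leading term is divisible by another's, tail-reduce, and make monic.
Reduced Gröbner basis: {x - 9/16*y**2 - 3/16*y + 1, y**4 + 23/27*y**3 - 250/81*y**2 - 8/9*y - 208/81}.

The bases are distinct; the ideals are different.

No, the ideals differ.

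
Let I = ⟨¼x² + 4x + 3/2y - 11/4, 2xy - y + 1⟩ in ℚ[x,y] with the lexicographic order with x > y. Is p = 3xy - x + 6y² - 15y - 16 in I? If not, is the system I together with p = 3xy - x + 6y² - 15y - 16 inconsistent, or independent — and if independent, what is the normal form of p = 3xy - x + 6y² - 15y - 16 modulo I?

Adjoining 3xy - x + 6y² - 15y - 16 makes the ideal the whole ring: the system is inconsistent.

First compute the reduced Gröbner basis of I by Buchberger's algorithm.
f_1 = ¼x² + 4x + 3/2y - 11/4, LT = x².
f_2 = 2xy - y + 1, LT = xy.

S(f_1,f_2): lcm = x²y. S = 33/2xy - ½x + 6y² - 11y.
  reduce S modulo (f_1, f_2):
  remainder -½x + 6y² - 11/4y - 33/4 ≠ 0; add h_3 = -½x + 6y² - 11/4y - 33/4 to the basis.

S(f_2,h_3): lcm = xy. S = 12y³ - 11/2y² - 17y + ½.
  reduce S modulo (f_1, f_2, h_3):
  remainder 12y³ - 11/2y² - 17y + ½ ≠ 0; add h_4 = 12y³ - 11/2y² - 17y + ½ to the basis.

The other S-polynomials (S(f_1,h_3), S(f_1,h_4), S(f_2,h_4), S(h_3,h_4)) all reduce to 0 modulo the current basis, so we have a Gröbner basis.
Inter-reduce: drop elements whose leading term is divisible by another's, tail-reduce, and make monic.
Reduced Gröbner basis: {x - 12y² + 11/2y + 33/2, y³ - 11/24y² - 17/12y + 1/24}.
Label its elements g_1 = x - 12y² + 11/2y + 33/2, g_2 = y³ - 11/24y² - 17/12y + 1/24.

Reduce p = 3xy - x + 6y² - 15y - 16 modulo G:
  leading term xy: subtract (3y)·g_1 from 3xy - x + 6y² - 15y - 16 → -x + 36y³ - 21/2y² - 129/2y - 16
  leading term x: subtract (-1)·g_1 from -x + 36y³ - 21/2y² - 129/2y - 16 → 36y³ - 45/2y² - 59y + ½
  leading term y³: subtract (36)·g_2 from 36y³ - 45/2y² - 59y + ½ → -6y² - 8y - 1
  leading term y²: no divisor's leading term divides it; move -6y² to the remainder.
  leading term y: no divisor's leading term divides it; move -8y to the remainder.
  leading term 1: no divisor's leading term divides it; move -1 to the remainder.
  normal form = -6y² - 8y - 1.
The normal form is nonzero, so p ∉ I. Since p minus its normal form lies in I, I + (p) = I + (r) where r = -6y² - 8y - 1; decide whether this ideal is the whole ring.
Run Buchberger on G together with r (pairs among the g_i already reduce to 0 since G is a Gröbner basis):
g_1 = x - 12y² + 11/2y + 33/2, LT = x.
g_2 = y³ - 11/24y² - 17/12y + 1/24, LT = y³.
r = -6y² - 8y - 1, LT = y².

S(g_2,r): lcm = y³. S = -43/24y² - 19/12y + 1/24.
  reduce S modulo (g_1, g_2, r):
  remainder 29/36y + 49/144 ≠ 0; add m_4 = 29/36y + 49/144 to the basis.

S(g_2,m_4): lcm = y³. S = -613/696y² - 17/12y + 1/24.
  reduce S modulo (g_1, g_2, r, m_4):
  remainder 2935/10092 ≠ 0; add m_5 = 2935/10092 to the basis.

The other S-polynomials (S(g_1,g_2), S(g_1,r), S(g_1,m_4), S(r,m_4), S(g_1,m_5), S(g_2,m_5), S(r,m_5), S(m_4,m_5)) all reduce to 0 modulo the current basis, so we have a Gröbner basis.
Inter-reduce: drop elements whose leading term is divisible by another's, tail-reduce, and make monic.
Reduced Gröbner basis: {1}.
The reduced Gröbner basis of I + (p) is {1}: the ideal is the whole ring, so the enlarged system has no common solution — adjoining p is inconsistent.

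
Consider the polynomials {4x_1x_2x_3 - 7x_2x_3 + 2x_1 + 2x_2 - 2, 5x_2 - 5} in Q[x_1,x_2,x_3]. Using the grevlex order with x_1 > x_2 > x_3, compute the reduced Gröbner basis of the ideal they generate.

G = {x_1x_3 + 1/2x_1 - 7/4x_3, x_2 - 1}

f_1 = 4x_1x_2x_3 - 7x_2x_3 + 2x_1 + 2x_2 - 2, LT = x_1x_2x_3.
f_2 = 5x_2 - 5, LT = x_2.

S(f_1,f_2): lcm = x_1x_2x_3. S = x_1x_3 - 7/4x_2x_3 + 1/2x_1 + 1/2x_2 - 1/2.
  leading term x_1x_3: no divisor's leading term divides it; move x_1x_3 to the remainder.
  leading term x_2x_3: subtract (-7/20x_3)·f_2 from -7/4x_2x_3 + 1/2x_1 + 1/2x_2 - 1/2 → 1/2x_1 + 1/2x_2 - 7/4x_3 - 1/2
  leading term x_1: no divisor's leading term divides it; move 1/2x_1 to the remainder.
  leading term x_2: subtract (1/10)·f_2 from 1/2x_2 - 7/4x_3 - 1/2 → -7/4x_3
  leading term x_3: no divisor's leading term divides it; move -7/4x_3 to the remainder.
  remainder x_1x_3 + 1/2x_1 - 7/4x_3 ≠ 0; add g_3 = x_1x_3 + 1/2x_1 - 7/4x_3 to the basis.

The other S-polynomials (S(f_1,g_3), S(f_2,g_3)) all reduce to 0 modulo the current basis, so we have a Gröbner basis.
Inter-reduce: drop elements whose leading term is divisible by another's, tail-reduce, and make monic.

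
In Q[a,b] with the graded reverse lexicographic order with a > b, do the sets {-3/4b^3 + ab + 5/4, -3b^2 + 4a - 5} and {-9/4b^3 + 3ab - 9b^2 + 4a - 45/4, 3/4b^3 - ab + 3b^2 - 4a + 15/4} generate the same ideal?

No, the ideals differ.

For a fixed monomial order, each ideal has a unique reduced Gröbner basis; comparing bases decides equality.
Buchberger on the first generating set:
f_1 = -3/4b^3 + ab + 5/4, LT = b^3.
f_2 = -3b^2 + 4a - 5, LT = b^2.

S(f_1,f_2): lcm = b^3. S = -5/3b - 5/3.
  leading term b: no divisor's leading term divides it; move -5/3b to the remainder.
  leading term 1: no divisor's leading term divides it; move -5/3 to the remainder.
  remainder -5/3b - 5/3 ≠ 0; add g_3 = -5/3b - 5/3 to the basis.

S(f_2,g_3): lcm = b^2. S = -4/3a - b + 5/3.
  leading term a: no divisor's leading term divides it; move -4/3a to the remainder.
  leading term b: subtract (3/5)·g_3 from -b + 5/3 → 8/3
  leading term 1: no divisor's leading term divides it; move 8/3 to the remainder.
  remainder -4/3a + 8/3 ≠ 0; add g_4 = -4/3a + 8/3 to the basis.

The other S-polynomials (S(f_1,g_3), S(f_1,g_4), S(f_2,g_4), S(g_3,g_4)) all reduce to 0 modulo the current basis, so we have a Gröbner basis.
Inter-reduce: drop elements whose leading term is divisible by another's, tail-reduce, and make monic.
Reduced Gröbner basis: {a - 2, b + 1}.

Buchberger on the second generating set:
h_1 = -9/4b^3 + 3ab - 9b^2 + 4a - 45/4, LT = b^3.
h_2 = 3/4b^3 - ab + 3b^2 - 4a + 15/4, LT = b^3.

S(h_1,h_2): lcm = b^3. S = 32/9a.
  leading term a: no divisor's leading term divides it; move 32/9a to the remainder.
  remainder 32/9a ≠ 0; add k_3 = 32/9a to the basis.

The other S-polynomials (S(h_1,k_3), S(h_2,k_3)) all reduce to 0 modulo the current basis, so we have a Gröbner basis.
Inter-reduce: drop elements whose leading term is divisible by another's, tail-reduce, and make monic.
Reduced Gröbner basis: {b^3 + 4b^2 + 5, a}.

These differ, so the ideals are not equal.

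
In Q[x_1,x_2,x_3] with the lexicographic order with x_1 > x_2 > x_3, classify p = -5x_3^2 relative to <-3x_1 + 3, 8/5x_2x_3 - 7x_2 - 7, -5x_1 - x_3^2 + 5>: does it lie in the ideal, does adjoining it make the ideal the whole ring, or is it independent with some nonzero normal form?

-5x_3^2 lies in I (it reduces to 0).

First compute the reduced Gröbner basis of I by Buchberger's algorithm.
f_1 = -3x_1 + 3, LT = x_1.
f_2 = 8/5x_2x_3 - 7x_2 - 7, LT = x_2x_3.
f_3 = -5x_1 - x_3^2 + 5, LT = x_1.

S(f_1,f_3): lcm = x_1. S = -1/5x_3^2.
  leading term x_3^2: no divisor's leading term divides it; move -1/5x_3^2 to the remainder.
  remainder -1/5x_3^2 ≠ 0; add h_4 = -1/5x_3^2 to the basis.

S(f_2,h_4): lcm = x_2x_3^2. S = -35/8x_2x_3 - 35/8x_3.
  leading term x_2x_3: subtract (-175/64)·f_2 from -35/8x_2x_3 - 35/8x_3 → -1225/64x_2 - 35/8x_3 - 1225/64
  leading term x_2: no divisor's leading term divides it; move -1225/64x_2 to the remainder.
  leading term x_3: no divisor's leading term divides it; move -35/8x_3 to the remainder.
  leading term 1: no divisor's leading term divides it; move -1225/64 to the remainder.
  remainder -1225/64x_2 - 35/8x_3 - 1225/64 ≠ 0; add h_5 = -1225/64x_2 - 35/8x_3 - 1225/64 to the basis.

The other S-polynomials (S(f_1,f_2), S(f_2,f_3), S(f_1,h_4), S(f_3,h_4), S(f_1,h_5), S(f_2,h_5), S(f_3,h_5), S(h_4,h_5)) all reduce to 0 modulo the current basis, so we have a Gröbner basis.
Inter-reduce: drop elements whose leading term is divisible by another's, tail-reduce, and make monic.
Reduced Gröbner basis: {x_1 - 1, x_2 + 8/35x_3 + 1, x_3^2}.
Label its elements g_1 = x_1 - 1, g_2 = x_2 + 8/35x_3 + 1, g_3 = x_3^2.

Reduce p = -5x_3^2 modulo G:
  leading term x_3^2: subtract (-5)·g_3 from -5x_3^2 → 0
  normal form = 0.
Since the normal form is 0, p ∈ I.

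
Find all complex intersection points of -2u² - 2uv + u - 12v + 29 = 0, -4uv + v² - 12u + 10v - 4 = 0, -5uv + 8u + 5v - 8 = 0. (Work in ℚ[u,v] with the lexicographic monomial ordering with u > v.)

Compute a lex Gröbner basis by Buchberger's algorithm.
f_1 = -2u² - 2uv + u - 12v + 29, LT = u².
f_2 = -4uv - 12u + v² + 10v - 4, LT = uv.
f_3 = -5uv + 8u + 5v - 8, LT = uv.

S(f_1,f_2): lcm = u²v. S = -3u² + 5/4uv² + 2uv - u + 6v² - 29/2v.
  leading term u²: subtract (3/2)·f_1 from -3u² + 5/4uv² + 2uv - u + 6v² - 29/2v → 5/4uv² + 5uv - 5/2u + 6v² + 7/2v - 87/2
  leading term uv²: subtract (-5/16v)·f_2 from 5/4uv² + 5uv - 5/2u + 6v² + 7/2v - 87/2 → 5/4uv - 5/2u + 5/16v³ + 73/8v² + 9/4v - 87/2
  leading term uv: subtract (-5/16)·f_2 from 5/4uv - 5/2u + 5/16v³ + 73/8v² + 9/4v - 87/2 → -25/4u + 5/16v³ + 151/16v² + 43/8v - 179/4
  leading term u: no divisor's leading term divides it; move -25/4u to the remainder.
  leading term v³: no divisor's leading term divides it; move 5/16v³ to the remainder.
  leading term v²: no divisor's leading term divides it; move 151/16v² to the remainder.
  leading term v: no divisor's leading term divides it; move 43/8v to the remainder.
  leading term 1: no divisor's leading term divides it; move -179/4 to the remainder.
  remainder -25/4u + 5/16v³ + 151/16v² + 43/8v - 179/4 ≠ 0; add h_4 = -25/4u + 5/16v³ + 151/16v² + 43/8v - 179/4 to the basis.

S(f_1,f_3): lcm = u²v. S = 8/5u² + uv² + ½uv - 8/5u + 6v² - 29/2v.
  leading term u²: subtract (-⅘)·f_1 from 8/5u² + uv² + ½uv - 8/5u + 6v² - 29/2v → uv² - 11/10uv - ⅘u + 6v² - 241/10v + 116/5
  leading term uv²: subtract (-¼v)·f_2 from uv² - 11/10uv - ⅘u + 6v² - 241/10v + 116/5 → -41/10uv - ⅘u + ¼v³ + 17/2v² - 251/10v + 116/5
  leading term uv: subtract (41/40)·f_2 from -41/10uv - ⅘u + ¼v³ + 17/2v² - 251/10v + 116/5 → 23/2u + ¼v³ + 299/40v² - 707/20v + 273/10
  leading term u: subtract (-46/25)·h_4 from 23/2u + ¼v³ + 299/40v² - 707/20v + 273/10 → 33/40v³ + 621/25v² - 1273/50v - 1376/25
  leading term v³: no divisor's leading term divides it; move 33/40v³ to the remainder.
  leading term v²: no divisor's leading term divides it; move 621/25v² to the remainder.
  leading term v: no divisor's leading term divides it; move -1273/50v to the remainder.
  leading term 1: no divisor's leading term divides it; move -1376/25 to the remainder.
  remainder 33/40v³ + 621/25v² - 1273/50v - 1376/25 ≠ 0; add h_5 = 33/40v³ + 621/25v² - 1273/50v - 1376/25 to the basis.

S(f_2,f_3): lcm = uv. S = 23/5u - ¼v² - 3/2v - ⅗.
  leading term u: subtract (-92/125)·h_4 from 23/5u - ¼v² - 3/2v - ⅗ → 23/100v³ + 837/125v² + 307/125v - 4192/125
  leading term v³: subtract (46/165)·h_5 from 23/100v³ + 837/125v² + 307/125v - 4192/125 → -63/275v² + 7882/825v - 15008/825
  leading term v²: no divisor's leading term divides it; move -63/275v² to the remainder.
  leading term v: no divisor's leading term divides it; move 7882/825v to the remainder.
  leading term 1: no divisor's leading term divides it; move -15008/825 to the remainder.
  remainder -63/275v² + 7882/825v - 15008/825 ≠ 0; add h_6 = -63/275v² + 7882/825v - 15008/825 to the basis.

S(f_1,h_4): lcm = u². S = 1/20uv³ + 151/100uv² + 93/50uv - 383/50u + 6v - 29/2.
  leading term uv³: subtract (-1/80v²)·f_2 from 1/20uv³ + 151/100uv² + 93/50uv - 383/50u + 6v - 29/2 → 34/25uv² + 93/50uv - 383/50u + 1/80v⁴ + ⅛v³ - 1/20v² + 6v - 29/2
  leading term uv²: subtract (-17/50v)·f_2 from 34/25uv² + 93/50uv - 383/50u + 1/80v⁴ + ⅛v³ - 1/20v² + 6v - 29/2 → -111/50uv - 383/50u + 1/80v⁴ + 93/200v³ + 67/20v² + 116/25v - 29/2
  leading term uv: subtract (111/200)·f_2 from -111/50uv - 383/50u + 1/80v⁴ + 93/200v³ + 67/20v² + 116/25v - 29/2 → -u + 1/80v⁴ + 93/200v³ + 559/200v² - 91/100v - 307/25
  leading term u: subtract (4/25)·h_4 from -u + 1/80v⁴ + 93/200v³ + 559/200v² - 91/100v - 307/25 → 1/80v⁴ + 83/200v³ + 257/200v² - 177/100v - 128/25
  leading term v⁴: subtract (1/66v)·h_5 from 1/80v⁴ + 83/200v³ + 257/200v² - 177/100v - 128/25 → 17/440v³ + 11027/6600v² - 3089/3300v - 128/25
  leading term v³: subtract (17/363)·h_5 from 17/440v³ + 11027/6600v² - 3089/3300v - 128/25 → 36841/72600v² + 3101/12100v - 23072/9075
  leading term v²: subtract (-5263/2376)·h_6 from 36841/72600v² + 3101/12100v - 23072/9075 → 477106/22275v - 954212/22275
  leading term v: no divisor's leading term divides it; move 477106/22275v to the remainder.
  leading term 1: no divisor's leading term divides it; move -954212/22275 to the remainder.
  remainder 477106/22275v - 954212/22275 ≠ 0; add h_7 = 477106/22275v - 954212/22275 to the basis.

The other S-polynomials (S(f_2,h_4), S(f_3,h_4), S(f_1,h_5), S(f_2,h_5), S(f_3,h_5), S(h_4,h_5), S(f_1,h_6), S(f_2,h_6), S(f_3,h_6), S(h_4,h_6), S(h_5,h_6), S(f_1,h_7), S(f_2,h_7), S(f_3,h_7), S(h_4,h_7), S(h_5,h_7), S(h_6,h_7)) all reduce to 0 modulo the current basis, so we have a Gröbner basis.
Inter-reduce: drop elements whose leading term is divisible by another's, tail-reduce, and make monic.
Reduced Gröbner basis: {u - 1, v - 2}.

The lex basis is triangular: the last element involves only v. Solving v - 2 = 0 gives v ∈ {2}; substituting each value into the earlier elements determines the remaining variables.
  v = 2: the earlier basis element becomes u - 1 = 0, giving u = 1 — point (1, 2).
Each listed point satisfies every original equation (direct substitution).

{(1, 2)}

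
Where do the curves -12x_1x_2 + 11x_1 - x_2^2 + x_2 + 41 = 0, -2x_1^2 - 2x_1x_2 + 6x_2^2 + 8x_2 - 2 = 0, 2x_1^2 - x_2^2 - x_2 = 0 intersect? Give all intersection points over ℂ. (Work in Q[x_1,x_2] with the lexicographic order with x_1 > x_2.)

Compute a lex Gröbner basis by Buchberger's algorithm.
f_1 = -12x_1x_2 + 11x_1 - x_2^2 + x_2 + 41, LT = x_1x_2.
f_2 = -2x_1^2 - 2x_1x_2 + 6x_2^2 + 8x_2 - 2, LT = x_1^2.
f_3 = 2x_1^2 - x_2^2 - x_2, LT = x_1^2.

S(f_1,f_2): lcm = x_1^2x_2. S = -11/12x_1^2 - 11/12x_1x_2^2 - 1/12x_1x_2 - 41/12x_1 + 3x_2^3 + 4x_2^2 - x_2.
  leading term x_1^2: subtract (11/24)·f_2 from -11/12x_1^2 - 11/12x_1x_2^2 - 1/12x_1x_2 - 41/12x_1 + 3x_2^3 + 4x_2^2 - x_2 → -11/12x_1x_2^2 + 5/6x_1x_2 - 41/12x_1 + 3x_2^3 + 5/4x_2^2 - 14/3x_2 + 11/12
  leading term x_1x_2^2: subtract (11/144x_2)·f_1 from -11/12x_1x_2^2 + 5/6x_1x_2 - 41/12x_1 + 3x_2^3 + 5/4x_2^2 - 14/3x_2 + 11/12 → -1/144x_1x_2 - 41/12x_1 + 443/144x_2^3 + 169/144x_2^2 - 1123/144x_2 + 11/12
  leading term x_1x_2: subtract (1/1728)·f_1 from -1/144x_1x_2 - 41/12x_1 + 443/144x_2^3 + 169/144x_2^2 - 1123/144x_2 + 11/12 → -5915/1728x_1 + 443/144x_2^3 + 2029/1728x_2^2 - 13477/1728x_2 + 1543/1728
  leading term x_1: no divisor's leading term divides it; move -5915/1728x_1 to the remainder.
  leading term x_2^3: no divisor's leading term divides it; move 443/144x_2^3 to the remainder.
  leading term x_2^2: no divisor's leading term divides it; move 2029/1728x_2^2 to the remainder.
  leading term x_2: no divisor's leading term divides it; move -13477/1728x_2 to the remainder.
  leading term 1: no divisor's leading term divides it; move 1543/1728 to the remainder.
  remainder -5915/1728x_1 + 443/144x_2^3 + 2029/1728x_2^2 - 13477/1728x_2 + 1543/1728 ≠ 0; add h_4 = -5915/1728x_1 + 443/144x_2^3 + 2029/1728x_2^2 - 13477/1728x_2 + 1543/1728 to the basis.

S(f_1,f_3): lcm = x_1^2x_2. S = -11/12x_1^2 + 1/12x_1x_2^2 - 1/12x_1x_2 - 41/12x_1 + 1/2x_2^3 + 1/2x_2^2.
  leading term x_1^2: subtract (11/24)·f_2 from -11/12x_1^2 + 1/12x_1x_2^2 - 1/12x_1x_2 - 41/12x_1 + 1/2x_2^3 + 1/2x_2^2 → 1/12x_1x_2^2 + 5/6x_1x_2 - 41/12x_1 + 1/2x_2^3 - 9/4x_2^2 - 11/3x_2 + 11/12
  leading term x_1x_2^2: subtract (-1/144x_2)·f_1 from 1/12x_1x_2^2 + 5/6x_1x_2 - 41/12x_1 + 1/2x_2^3 - 9/4x_2^2 - 11/3x_2 + 11/12 → 131/144x_1x_2 - 41/12x_1 + 71/144x_2^3 - 323/144x_2^2 - 487/144x_2 + 11/12
  leading term x_1x_2: subtract (-131/1728)·f_1 from 131/144x_1x_2 - 41/12x_1 + 71/144x_2^3 - 323/144x_2^2 - 487/144x_2 + 11/12 → -4463/1728x_1 + 71/144x_2^3 - 4007/1728x_2^2 - 5713/1728x_2 + 6955/1728
  leading term x_1: subtract (4463/5915)·h_4 from -4463/1728x_1 + 71/144x_2^3 - 4007/1728x_2^2 - 5713/1728x_2 + 6955/1728 → -21627/11830x_2^3 - 37913/11830x_2^2 + 15252/5915x_2 + 19822/5915
  leading term x_2^3: no divisor's leading term divides it; move -21627/11830x_2^3 to the remainder.
  leading term x_2^2: no divisor's leading term divides it; move -37913/11830x_2^2 to the remainder.
  leading term x_2: no divisor's leading term divides it; move 15252/5915x_2 to the remainder.
  leading term 1: no divisor's leading term divides it; move 19822/5915 to the remainder.
  remainder -21627/11830x_2^3 - 37913/11830x_2^2 + 15252/5915x_2 + 19822/5915 ≠ 0; add h_5 = -21627/11830x_2^3 - 37913/11830x_2^2 + 15252/5915x_2 + 19822/5915 to the basis.

S(f_2,f_3): lcm = x_1^2. S = x_1x_2 - 5/2x_2^2 - 7/2x_2 + 1.
  leading term x_1x_2: subtract (-1/12)·f_1 from x_1x_2 - 5/2x_2^2 - 7/2x_2 + 1 → 11/12x_1 - 31/12x_2^2 - 41/12x_2 + 53/12
  leading term x_1: subtract (-1584/5915)·h_4 from 11/12x_1 - 31/12x_2^2 - 41/12x_2 + 53/12 → 4873/5915x_2^3 - 26841/11830x_2^2 - 65127/11830x_2 + 27539/5915
  leading term x_2^3: subtract (-9746/21627)·h_5 from 4873/5915x_2^3 - 26841/11830x_2^2 - 65127/11830x_2 + 27539/5915 → -160607/43254x_2^2 - 62621/14418x_2 + 133351/21627
  leading term x_2^2: no divisor's leading term divides it; move -160607/43254x_2^2 to the remainder.
  leading term x_2: no divisor's leading term divides it; move -62621/14418x_2 to the remainder.
  leading term 1: no divisor's leading term divides it; move 133351/21627 to the remainder.
  remainder -160607/43254x_2^2 - 62621/14418x_2 + 133351/21627 ≠ 0; add h_6 = -160607/43254x_2^2 - 62621/14418x_2 + 133351/21627 to the basis.

S(f_1,h_4): lcm = x_1x_2. S = -11/12x_1 + 5316/5915x_2^4 + 2029/5915x_2^3 - 155809/70980x_2^2 + 12601/70980x_2 - 41/12.
  leading term x_1: subtract (1584/5915)·h_4 from -11/12x_1 + 5316/5915x_2^4 + 2029/5915x_2^3 - 155809/70980x_2^2 + 12601/70980x_2 - 41/12 → 5316/5915x_2^4 - 2844/5915x_2^3 - 14844/5915x_2^2 + 13404/5915x_2 - 21624/5915
  leading term x_2^4: subtract (-3544/7209x_2)·h_5 from 5316/5915x_2^4 - 2844/5915x_2^3 - 14844/5915x_2^2 + 13404/5915x_2 - 21624/5915 → -87684232/42641235x_2^3 - 17652436/14213745x_2^2 + 166878604/42641235x_2 - 21624/5915
  leading term x_2^3: subtract (175368464/155909043)·h_5 from -87684232/42641235x_2^3 - 17652436/14213745x_2^2 + 166878604/42641235x_2 - 21624/5915 → 368396380/155909043x_2^2 + 52655044/51969681x_2 - 1157655256/155909043
  leading term x_2^2: subtract (-736792760/1157815863)·h_6 from 368396380/155909043x_2^2 + 52655044/51969681x_2 - 1157655256/155909043 → -2026991408/1157815863x_2 - 4053982816/1157815863
  leading term x_2: no divisor's leading term divides it; move -2026991408/1157815863x_2 to the remainder.
  leading term 1: no divisor's leading term divides it; move -4053982816/1157815863 to the remainder.
  remainder -2026991408/1157815863x_2 - 4053982816/1157815863 ≠ 0; add h_7 = -2026991408/1157815863x_2 - 4053982816/1157815863 to the basis.

The other S-polynomials (S(f_2,h_4), S(f_3,h_4), S(f_1,h_5), S(f_2,h_5), S(f_3,h_5), S(h_4,h_5), S(f_1,h_6), S(f_2,h_6), S(f_3,h_6), S(h_4,h_6), S(h_5,h_6), S(f_1,h_7), S(f_2,h_7), S(f_3,h_7), S(h_4,h_7), S(h_5,h_7), S(h_6,h_7)) all reduce to 0 modulo the current basis, so we have a Gröbner basis.
Inter-reduce: drop elements whose leading term is divisible by another's, tail-reduce, and make monic.
Reduced Gröbner basis: {x_1 + 1, x_2 + 2}.

The lex basis is triangular: the last element involves only x_2. Solving x_2 + 2 = 0 gives x_2 ∈ {-2}; substituting each value into the earlier elements determines the remaining variables.
  x_2 = -2: the earlier basis element becomes x_1 + 1 = 0, giving x_1 = -1 — point (-1, -2).
This is the nonlinear analogue of row-reducing a linear system.

{(-1, -2)}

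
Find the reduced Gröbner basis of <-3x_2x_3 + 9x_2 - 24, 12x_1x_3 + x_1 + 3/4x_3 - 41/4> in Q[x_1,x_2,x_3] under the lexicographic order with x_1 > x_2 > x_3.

G = {x_1x_2 - 96/37x_1 - 8/37x_2 - 6/37, x_1x_3 + 1/12x_1 + 1/16x_3 - 41/48, x_2x_3 - 3x_2 + 8}

Buchberger's algorithm terminates because the ascending chain of leading-term ideals stabilizes.

f_1 = -3x_2x_3 + 9x_2 - 24, LT = x_2x_3.
f_2 = 12x_1x_3 + x_1 + 3/4x_3 - 41/4, LT = x_1x_3.

S(f_1,f_2): lcm = x_1x_2x_3. S = -37/12x_1x_2 + 8x_1 - 1/16x_2x_3 + 41/48x_2.
  leading term x_1x_2: no divisor's leading term divides it; move -37/12x_1x_2 to the remainder.
  leading term x_1: no divisor's leading term divides it; move 8x_1 to the remainder.
  leading term x_2x_3: subtract (1/48)·f_1 from -1/16x_2x_3 + 41/48x_2 → 2/3x_2 + 1/2
  leading term x_2: no divisor's leading term divides it; move 2/3x_2 to the remainder.
  leading term 1: no divisor's leading term divides it; move 1/2 to the remainder.
  remainder -37/12x_1x_2 + 8x_1 + 2/3x_2 + 1/2 ≠ 0; add g_3 = -37/12x_1x_2 + 8x_1 + 2/3x_2 + 1/2 to the basis.

The other S-polynomials (S(f_1,g_3), S(f_2,g_3)) all reduce to 0 modulo the current basis, so we have a Gröbner basis.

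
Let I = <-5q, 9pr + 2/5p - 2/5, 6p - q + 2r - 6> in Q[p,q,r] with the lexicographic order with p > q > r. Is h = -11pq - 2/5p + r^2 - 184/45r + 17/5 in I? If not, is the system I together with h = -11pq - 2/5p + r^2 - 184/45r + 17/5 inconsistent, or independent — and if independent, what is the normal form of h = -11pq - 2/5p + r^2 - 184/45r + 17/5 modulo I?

Adjoining -11pq - 2/5p + r^2 - 184/45r + 17/5 makes the ideal the whole ring: the system is inconsistent.

First compute the reduced Gröbner basis of I by Buchberger's algorithm.
f_1 = -5q, LT = q.
f_2 = 9pr + 2/5p - 2/5, LT = pr.
f_3 = 6p - q + 2r - 6, LT = p.

S(f_1,f_2): leading monomials are coprime, so the S-polynomial reduces to 0 (Buchberger's first criterion).
S(f_1,f_3): leading monomials are coprime, so the S-polynomial reduces to 0 (Buchberger's first criterion).
S(f_2,f_3): lcm = pr. S = 2/45p + 1/6qr - 1/3r^2 + r - 2/45.
  leading term p: subtract (1/135)·f_3 from 2/45p + 1/6qr - 1/3r^2 + r - 2/45 → 1/6qr + 1/135q - 1/3r^2 + 133/135r
  leading term qr: subtract (-1/30r)·f_1 from 1/6qr + 1/135q - 1/3r^2 + 133/135r → 1/135q - 1/3r^2 + 133/135r
  leading term q: subtract (-1/675)·f_1 from 1/135q - 1/3r^2 + 133/135r → -1/3r^2 + 133/135r
  leading term r^2: no divisor's leading term divides it; move -1/3r^2 to the remainder.
  leading term r: no divisor's leading term divides it; move 133/135r to the remainder.
  remainder -1/3r^2 + 133/135r ≠ 0; add k_4 = -1/3r^2 + 133/135r to the basis.

S(f_1,k_4): leading monomials are coprime, so the S-polynomial reduces to 0 (Buchberger's first criterion).
S(f_2,k_4): lcm = pr^2. S = 3pr - 2/45r.
  leading term pr: subtract (1/3)·f_2 from 3pr - 2/45r → -2/15p - 2/45r + 2/15
  leading term p: subtract (-1/45)·f_3 from -2/15p - 2/45r + 2/15 → -1/45q
  leading term q: subtract (1/225)·f_1 from -1/45q → 0
  remainder 0.

S(f_3,k_4): leading monomials are coprime, so the S-polynomial reduces to 0 (Buchberger's first criterion).
Every S-polynomial of the final basis reduces to 0, so we have a Gröbner basis.
Inter-reduce: drop elements whose leading term is divisible by another's, tail-reduce, and make monic.
Reduced Gröbner basis: {p + 1/3r - 1, q, r^2 - 133/45r}.
Label its elements g_1 = p + 1/3r - 1, g_2 = q, g_3 = r^2 - 133/45r.

Reduce h = -11pq - 2/5p + r^2 - 184/45r + 17/5 modulo G:
  leading term pq: subtract (-11q)·g_1 from -11pq - 2/5p + r^2 - 184/45r + 17/5 → -2/5p + 11/3qr - 11q + r^2 - 184/45r + 17/5
  leading term p: subtract (-2/5)·g_1 from -2/5p + 11/3qr - 11q + r^2 - 184/45r + 17/5 → 11/3qr - 11q + r^2 - 178/45r + 3
  leading term qr: subtract (11/3r)·g_2 from 11/3qr - 11q + r^2 - 178/45r + 3 → -11q + r^2 - 178/45r + 3
  leading term q: subtract (-11)·g_2 from -11q + r^2 - 178/45r + 3 → r^2 - 178/45r + 3
  leading term r^2: subtract (1)·g_3 from r^2 - 178/45r + 3 → -r + 3
  leading term r: no divisor's leading term divides it; move -r to the remainder.
  leading term 1: no divisor's leading term divides it; move 3 to the remainder.
  normal form = -r + 3.
The normal form is nonzero, so h ∉ I. Since h minus its normal form lies in I, I + (h) = I + (n) where n = -r + 3; decide whether this ideal is the whole ring.
Run Buchberger on G together with n (pairs among the g_i already reduce to 0 since G is a Gröbner basis):
g_1 = p + 1/3r - 1, LT = p.
g_2 = q, LT = q.
g_3 = r^2 - 133/45r, LT = r^2.
n = -r + 3, LT = r.

S(g_1,g_2): leading monomials are coprime, so the S-polynomial reduces to 0 (Buchberger's first criterion).
S(g_1,g_3): leading monomials are coprime, so the S-polynomial reduces to 0 (Buchberger's first criterion).
S(g_1,n): leading monomials are coprime, so the S-polynomial reduces to 0 (Buchberger's first criterion).
S(g_2,g_3): leading monomials are coprime, so the S-polynomial reduces to 0 (Buchberger's first criterion).
S(g_2,n): leading monomials are coprime, so the S-polynomial reduces to 0 (Buchberger's first criterion).
S(g_3,n): lcm = r^2. S = 2/45r.
  leading term r: subtract (-2/45)·n from 2/45r → 2/15
  leading term 1: no divisor's leading term divides it; move 2/15 to the remainder.
  remainder 2/15 ≠ 0; add m_5 = 2/15 to the basis.

S(g_1,m_5): leading monomials are coprime, so the S-polynomial reduces to 0 (Buchberger's first criterion).
S(g_2,m_5): leading monomials are coprime, so the S-polynomial reduces to 0 (Buchberger's first criterion).
S(g_3,m_5): leading monomials are coprime, so the S-polynomial reduces to 0 (Buchberger's first criterion).
S(n,m_5): leading monomials are coprime, so the S-polynomial reduces to 0 (Buchberger's first criterion).
Every S-polynomial of the final basis reduces to 0, so we have a Gröbner basis.
Inter-reduce: drop elements whose leading term is divisible by another's, tail-reduce, and make monic.
Reduced Gröbner basis: {1}.
The reduced Gröbner basis of I + (h) is {1}: the ideal is the whole ring, so the enlarged system has no common solution — adjoining h is inconsistent.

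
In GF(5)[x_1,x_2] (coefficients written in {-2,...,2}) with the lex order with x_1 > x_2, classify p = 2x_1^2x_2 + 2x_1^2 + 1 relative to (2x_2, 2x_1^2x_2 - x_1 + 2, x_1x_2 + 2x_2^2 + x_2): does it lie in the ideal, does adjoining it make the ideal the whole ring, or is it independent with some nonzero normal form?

Adjoining 2x_1^2x_2 + 2x_1^2 + 1 makes the ideal the whole ring: the system is inconsistent.

First compute the reduced Gröbner basis of I by Buchberger's algorithm.
f_1 = 2x_2, LT = x_2.
f_2 = 2x_1^2x_2 - x_1 + 2, LT = x_1^2x_2.
f_3 = x_1x_2 + 2x_2^2 + x_2, LT = x_1x_2.

S(f_1,f_2): lcm = x_1^2x_2. S = -2x_1 - 1.
  reduce S modulo (f_1, f_2, f_3):
  remainder -2x_1 - 1 ≠ 0; add h_4 = -2x_1 - 1 to the basis.

The other S-polynomials (S(f_1,f_3), S(f_2,f_3), S(f_1,h_4), S(f_2,h_4), S(f_3,h_4)) all reduce to 0 modulo the current basis, so we have a Gröbner basis.
Inter-reduce: drop elements whose leading term is divisible by another's, tail-reduce, and make monic.
Reduced Gröbner basis: {x_1 - 2, x_2}.
Label its elements g_1 = x_1 - 2, g_2 = x_2.

Reduce p = 2x_1^2x_2 + 2x_1^2 + 1 modulo G:
  leading term x_1^2x_2: subtract (2x_1x_2)·g_1 from 2x_1^2x_2 + 2x_1^2 + 1 → 2x_1^2 - x_1x_2 + 1
  leading term x_1^2: subtract (2x_1)·g_1 from 2x_1^2 - x_1x_2 + 1 → -x_1x_2 - x_1 + 1
  leading term x_1x_2: subtract (-x_2)·g_1 from -x_1x_2 - x_1 + 1 → -x_1 - 2x_2 + 1
  leading term x_1: subtract (-1)·g_1 from -x_1 - 2x_2 + 1 → -2x_2 - 1
  leading term x_2: subtract (-2)·g_2 from -2x_2 - 1 → -1
  leading term 1: no divisor's leading term divides it; move -1 to the remainder.
  normal form = -1.
The normal form is nonzero, so p ∉ I. Since p minus its normal form lies in I, I + (p) = I + (r) where r = -1; decide whether this ideal is the whole ring.
Here r = -1 is a nonzero constant, hence a unit: 1 ∈ I + (p), the Gröbner basis of I + (p) is {1}, and the enlarged system has no common solution — adjoining p is inconsistent.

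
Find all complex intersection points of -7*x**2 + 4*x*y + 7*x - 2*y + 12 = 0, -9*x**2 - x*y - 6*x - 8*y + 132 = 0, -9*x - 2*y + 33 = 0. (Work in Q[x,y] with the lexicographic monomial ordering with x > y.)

{(3, 3)}

Compute a lex Gröbner basis by Buchberger's algorithm.
f_1 = -7*x**2 + 4*x*y + 7*x - 2*y + 12, LT = x**2.
f_2 = -9*x**2 - x*y - 6*x - 8*y + 132, LT = x**2.
f_3 = -9*x - 2*y + 33, LT = x.

S(f_1,f_2): lcm = x**2. S = -43/63*x*y - 5/3*x - 38/63*y + 272/21.
  leading term x*y: subtract (43/567*y)·f_3 from -43/63*x*y - 5/3*x - 38/63*y + 272/21 → -5/3*x + 86/567*y**2 - 587/189*y + 272/21
  leading term x: subtract (5/27)·f_3 from -5/3*x + 86/567*y**2 - 587/189*y + 272/21 → 86/567*y**2 - 517/189*y + 431/63
  leading term y**2: no divisor's leading term divides it; move 86/567*y**2 to the remainder.
  leading term y: no divisor's leading term divides it; move -517/189*y to the remainder.
  leading term 1: no divisor's leading term divides it; move 431/63 to the remainder.
  remainder 86/567*y**2 - 517/189*y + 431/63 ≠ 0; add h_4 = 86/567*y**2 - 517/189*y + 431/63 to the basis.

S(f_1,f_3): lcm = x**2. S = -50/63*x*y + 8/3*x + 2/7*y - 12/7.
  leading term x*y: subtract (50/567*y)·f_3 from -50/63*x*y + 8/3*x + 2/7*y - 12/7 → 8/3*x + 100/567*y**2 - 496/189*y - 12/7
  leading term x: subtract (-8/27)·f_3 from 8/3*x + 100/567*y**2 - 496/189*y - 12/7 → 100/567*y**2 - 608/189*y + 508/63
  leading term y**2: subtract (50/43)·h_4 from 100/567*y**2 - 608/189*y + 508/63 → -14/387*y + 14/129
  leading term y: no divisor's leading term divides it; move -14/387*y to the remainder.
  leading term 1: no divisor's leading term divides it; move 14/129 to the remainder.
  remainder -14/387*y + 14/129 ≠ 0; add h_5 = -14/387*y + 14/129 to the basis.

The other S-polynomials (S(f_2,f_3), S(f_1,h_4), S(f_2,h_4), S(f_3,h_4), S(f_1,h_5), S(f_2,h_5), S(f_3,h_5), S(h_4,h_5)) all reduce to 0 modulo the current basis, so we have a Gröbner basis.
Inter-reduce: drop elements whose leading term is divisible by another's, tail-reduce, and make monic.
Reduced Gröbner basis: {x - 3, y - 3}.

A lex Gröbner basis eliminates variables successively. Here y - 3 depends only on y, with roots {3}; lifting each root through the earlier basis elements recovers the full solutions.
  y = 3: the earlier basis element becomes x - 3 = 0, giving x = 3 — point (3, 3).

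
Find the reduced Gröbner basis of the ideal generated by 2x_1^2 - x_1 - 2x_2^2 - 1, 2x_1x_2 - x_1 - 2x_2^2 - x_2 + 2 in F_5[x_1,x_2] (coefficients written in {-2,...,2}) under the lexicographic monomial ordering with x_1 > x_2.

G = {x_1 + 2x_2^2 - 2, x_2^3 - 2x_2}

This is the nonlinear analogue of row-reducing a linear system.

f_1 = 2x_1^2 - x_1 - 2x_2^2 - 1, LT = x_1^2.
f_2 = 2x_1x_2 - x_1 - 2x_2^2 - x_2 + 2, LT = x_1x_2.

S(f_1,f_2): lcm = x_1^2x_2. S = -2x_1^2 + x_1x_2^2 - x_1 - x_2^3 + 2x_2.
  leading term x_1^2: subtract (-1)·f_1 from -2x_1^2 + x_1x_2^2 - x_1 - x_2^3 + 2x_2 → x_1x_2^2 - 2x_1 - x_2^3 - 2x_2^2 + 2x_2 - 1
  leading term x_1x_2^2: subtract (-2x_2)·f_2 from x_1x_2^2 - 2x_1 - x_2^3 - 2x_2^2 + 2x_2 - 1 → -2x_1x_2 - 2x_1 + x_2^2 + x_2 - 1
  leading term x_1x_2: subtract (-1)·f_2 from -2x_1x_2 - 2x_1 + x_2^2 + x_2 - 1 → 2x_1 - x_2^2 + 1
  leading term x_1: no divisor's leading term divides it; move 2x_1 to the remainder.
  leading term x_2^2: no divisor's leading term divides it; move -x_2^2 to the remainder.
  leading term 1: no divisor's leading term divides it; move 1 to the remainder.
  remainder 2x_1 - x_2^2 + 1 ≠ 0; add g_3 = 2x_1 - x_2^2 + 1 to the basis.

S(f_1,g_3): lcm = x_1^2. S = -2x_1x_2^2 - x_1 - x_2^2 + 2.
  leading term x_1x_2^2: subtract (-x_2)·f_2 from -2x_1x_2^2 - x_1 - x_2^2 + 2 → -x_1x_2 - x_1 - 2x_2^3 - 2x_2^2 + 2x_2 + 2
  leading term x_1x_2: subtract (2)·f_2 from -x_1x_2 - x_1 - 2x_2^3 - 2x_2^2 + 2x_2 + 2 → x_1 - 2x_2^3 + 2x_2^2 - x_2 - 2
  leading term x_1: subtract (-2)·g_3 from x_1 - 2x_2^3 + 2x_2^2 - x_2 - 2 → -2x_2^3 - x_2
  leading term x_2^3: no divisor's leading term divides it; move -2x_2^3 to the remainder.
  leading term x_2: no divisor's leading term divides it; move -x_2 to the remainder.
  remainder -2x_2^3 - x_2 ≠ 0; add g_4 = -2x_2^3 - x_2 to the basis.

The other S-polynomials (S(f_2,g_3), S(f_1,g_4), S(f_2,g_4), S(g_3,g_4)) all reduce to 0 modulo the current basis, so we have a Gröbner basis.
Inter-reduce: drop elements whose leading term is divisible by another's, tail-reduce, and make monic.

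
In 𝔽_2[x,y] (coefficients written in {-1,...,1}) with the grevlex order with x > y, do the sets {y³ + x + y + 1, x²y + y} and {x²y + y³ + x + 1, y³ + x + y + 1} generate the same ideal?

Yes, the ideals are equal.

Since reduced Gröbner bases are canonical representatives of ideals under a given ordering, it suffices to compute and compare them.
Buchberger on the first generating set:
f_1 = y³ + x + y + 1, LT = y³.
f_2 = x²y + y, LT = x²y.

S(f_1,f_2): lcm = x²y³. S = x³ + x²y + y³ + x².
  leading term x³: no divisor's leading term divides it; move x³ to the remainder.
  leading term x²y: subtract (1)·f_2 from x²y + y³ + x² → y³ + x² + y
  leading term y³: subtract (1)·f_1 from y³ + x² + y → x² + x + 1
  leading term x²: no divisor's leading term divides it; move x² to the remainder.
  leading term x: no divisor's leading term divides it; move x to the remainder.
  leading term 1: no divisor's leading term divides it; move 1 to the remainder.
  remainder x³ + x² + x + 1 ≠ 0; add g_3 = x³ + x² + x + 1 to the basis.

The other S-polynomials (S(f_1,g_3), S(f_2,g_3)) all reduce to 0 modulo the current basis, so we have a Gröbner basis.
Inter-reduce: drop elements whose leading term is divisible by another's, tail-reduce, and make monic.
Reduced Gröbner basis: {x³ + x² + x + 1, x²y + y, y³ + x + y + 1}.

Buchberger on the second generating set:
h_1 = x²y + y³ + x + 1, LT = x²y.
h_2 = y³ + x + y + 1, LT = y³.

S(h_1,h_2): lcm = x²y³. S = y⁵ + x³ + x²y + xy² + x² + y².
  leading term y⁵: subtract (y²)·h_2 from y⁵ + x³ + x²y + xy² + x² + y² → x³ + x²y + y³ + x²
  leading term x³: no divisor's leading term divides it; move x³ to the remainder.
  leading term x²y: subtract (1)·h_1 from x²y + y³ + x² → x² + x + 1
  leading term x²: no divisor's leading term divides it; move x² to the remainder.
  leading term x: no divisor's leading term divides it; move x to the remainder.
  leading term 1: no divisor's leading term divides it; move 1 to the remainder.
  remainder x³ + x² + x + 1 ≠ 0; add k_3 = x³ + x² + x + 1 to the basis.

The other S-polynomials (S(h_1,k_3), S(h_2,k_3)) all reduce to 0 modulo the current basis, so we have a Gröbner basis.
Inter-reduce: drop elements whose leading term is divisible by another's, tail-reduce, and make monic.
Reduced Gröbner basis: {x³ + x² + x + 1, x²y + y, y³ + x + y + 1}.

The two bases agree; hence the ideals are identical.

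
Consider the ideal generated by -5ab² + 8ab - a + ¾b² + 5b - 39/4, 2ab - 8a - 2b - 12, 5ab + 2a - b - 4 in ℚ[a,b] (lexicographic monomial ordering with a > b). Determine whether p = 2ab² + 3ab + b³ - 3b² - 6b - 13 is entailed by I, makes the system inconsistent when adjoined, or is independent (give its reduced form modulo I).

First compute the reduced Gröbner basis of I by Buchberger's algorithm.
f_1 = -5ab² + 8ab - a + ¾b² + 5b - 39/4, LT = ab².
f_2 = 2ab - 8a - 2b - 12, LT = ab.
f_3 = 5ab + 2a - b - 4, LT = ab.

S(f_1,f_2): lcm = ab². S = 12/5ab + ⅕a + 17/20b² + 5b + 39/20.
  reduce S modulo (f_1, f_2, f_3):
  remainder 49/5a + 17/20b² + 37/5b + 327/20 ≠ 0; add h_4 = 49/5a + 17/20b² + 37/5b + 327/20 to the basis.

S(f_1,f_3): lcm = ab². S = -2ab + ⅕a + 1/20b² - ⅕b + 39/20.
  reduce S modulo (f_1, f_2, f_3, h_4):
  remainder 178/245b² + 904/245b + 726/245 ≠ 0; add h_5 = 178/245b² + 904/245b + 726/245 to the basis.

S(f_2,f_3): lcm = ab. S = -22/5a - ⅘b - 26/5.
  reduce S modulo (f_1, f_2, f_3, h_4, h_5):
  remainder 52/89b + 52/89 ≠ 0; add h_6 = 52/89b + 52/89 to the basis.

The other S-polynomials (S(f_1,h_4), S(f_2,h_4), S(f_3,h_4), S(f_1,h_5), S(f_2,h_5), S(f_3,h_5), S(h_4,h_5), S(f_1,h_6), S(f_2,h_6), S(f_3,h_6), S(h_4,h_6), S(h_5,h_6)) all reduce to 0 modulo the current basis, so we have a Gröbner basis.
Inter-reduce: drop elements whose leading term is divisible by another's, tail-reduce, and make monic.
Reduced Gröbner basis: {a + 1, b + 1}.
Label its elements g_1 = a + 1, g_2 = b + 1.

Reduce p = 2ab² + 3ab + b³ - 3b² - 6b - 13 modulo G:
  leading term ab²: subtract (2b²)·g_1 from 2ab² + 3ab + b³ - 3b² - 6b - 13 → 3ab + b³ - 5b² - 6b - 13
  leading term ab: subtract (3b)·g_1 from 3ab + b³ - 5b² - 6b - 13 → b³ - 5b² - 9b - 13
  leading term b³: subtract (b²)·g_2 from b³ - 5b² - 9b - 13 → -6b² - 9b - 13
  leading term b²: subtract (-6b)·g_2 from -6b² - 9b - 13 → -3b - 13
  leading term b: subtract (-3)·g_2 from -3b - 13 → -10
  leading term 1: no divisor's leading term divides it; move -10 to the remainder.
  normal form = -10.
The normal form is nonzero, so p ∉ I. Since p minus its normal form lies in I, I + (p) = I + (r) where r = -10; decide whether this ideal is the whole ring.
Here r = -10 is a nonzero constant, hence a unit: 1 ∈ I + (p), the Gröbner basis of I + (p) is {1}, and the enlarged system has no common solution — adjoining p is inconsistent.

Adjoining 2ab² + 3ab + b³ - 3b² - 6b - 13 makes the ideal the whole ring: the system is inconsistent.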